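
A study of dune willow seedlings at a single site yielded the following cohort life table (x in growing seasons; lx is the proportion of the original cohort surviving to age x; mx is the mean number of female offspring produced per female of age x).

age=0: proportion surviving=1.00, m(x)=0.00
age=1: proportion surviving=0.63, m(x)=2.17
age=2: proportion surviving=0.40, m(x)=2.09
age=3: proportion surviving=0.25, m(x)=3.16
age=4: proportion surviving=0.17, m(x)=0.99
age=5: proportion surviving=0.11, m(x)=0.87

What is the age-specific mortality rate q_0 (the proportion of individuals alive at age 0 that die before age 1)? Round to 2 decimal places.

q_0 = (l_0 − l_1) / l_0 = (1 − 0.63) / 1
     = 0.37 / 1 = 0.37 → 0.37

0.37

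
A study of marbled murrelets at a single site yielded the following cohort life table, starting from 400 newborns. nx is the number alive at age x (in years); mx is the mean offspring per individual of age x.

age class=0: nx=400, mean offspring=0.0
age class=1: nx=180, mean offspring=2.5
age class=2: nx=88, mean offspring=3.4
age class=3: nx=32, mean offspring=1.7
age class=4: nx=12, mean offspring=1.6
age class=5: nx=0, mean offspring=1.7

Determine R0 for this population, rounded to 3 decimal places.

lx = nx/n0 = nx/400: 1, 0.45, 0.22, 0.08, 0.03, 0
lx·mx by age: 0, 1.125, 0.748, 0.136, 0.048, 0
R0 = Σ lx·mx = 2.057 → 2.057

2.057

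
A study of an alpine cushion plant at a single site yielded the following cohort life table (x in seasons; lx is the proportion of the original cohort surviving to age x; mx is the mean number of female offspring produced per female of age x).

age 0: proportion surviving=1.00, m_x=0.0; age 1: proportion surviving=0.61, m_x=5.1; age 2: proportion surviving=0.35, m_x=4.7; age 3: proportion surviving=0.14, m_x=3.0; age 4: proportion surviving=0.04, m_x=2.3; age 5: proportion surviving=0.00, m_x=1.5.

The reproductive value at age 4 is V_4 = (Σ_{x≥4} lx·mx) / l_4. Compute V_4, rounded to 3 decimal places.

lx·mx for x ≥ 4: 0.092, 0 → sum = 0.092
V_4 = 0.092 / l_4 = 0.092 / 0.04 = 2.3 → 2.300

2.300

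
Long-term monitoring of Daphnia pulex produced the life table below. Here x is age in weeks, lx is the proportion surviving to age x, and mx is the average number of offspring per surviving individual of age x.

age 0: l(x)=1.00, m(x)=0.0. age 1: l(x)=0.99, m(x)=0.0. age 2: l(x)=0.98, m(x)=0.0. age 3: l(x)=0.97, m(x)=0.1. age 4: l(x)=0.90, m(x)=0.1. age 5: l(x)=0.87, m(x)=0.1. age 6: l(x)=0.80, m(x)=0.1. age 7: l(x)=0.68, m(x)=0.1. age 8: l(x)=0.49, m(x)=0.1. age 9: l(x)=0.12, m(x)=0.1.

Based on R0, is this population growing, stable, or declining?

declining

R0 = Σ lx·mx = 0 + 0 + 0 + 0.097 + 0.09 + 0.087 + 0.08 + 0.068 + 0.049 + 0.012 = 0.483
R0 < 1, so the population is declining.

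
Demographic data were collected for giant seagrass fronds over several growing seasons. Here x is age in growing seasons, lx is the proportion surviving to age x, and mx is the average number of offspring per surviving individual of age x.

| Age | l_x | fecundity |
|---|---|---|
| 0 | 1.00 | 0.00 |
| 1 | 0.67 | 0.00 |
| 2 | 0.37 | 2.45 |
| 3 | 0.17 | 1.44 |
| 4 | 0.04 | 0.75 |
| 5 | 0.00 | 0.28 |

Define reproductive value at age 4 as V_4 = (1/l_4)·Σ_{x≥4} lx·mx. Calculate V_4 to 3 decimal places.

lx·mx for x ≥ 4: 0.03, 0 → sum = 0.03
V_4 = 0.03 / l_4 = 0.03 / 0.04 = 0.75 → 0.750

0.750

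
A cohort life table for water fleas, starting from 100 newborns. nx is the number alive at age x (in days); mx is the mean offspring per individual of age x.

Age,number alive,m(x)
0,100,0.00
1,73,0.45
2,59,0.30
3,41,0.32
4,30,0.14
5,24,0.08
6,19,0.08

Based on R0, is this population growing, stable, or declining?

declining

lx = nx/n0 = nx/100: 1, 0.73, 0.59, 0.41, 0.3, 0.24, 0.19
R0 = Σ lx·mx = 0 + 0.3285 + 0.177 + 0.1312 + 0.042 + 0.0192 + 0.0152 = 0.7131
R0 < 1, so the population is declining.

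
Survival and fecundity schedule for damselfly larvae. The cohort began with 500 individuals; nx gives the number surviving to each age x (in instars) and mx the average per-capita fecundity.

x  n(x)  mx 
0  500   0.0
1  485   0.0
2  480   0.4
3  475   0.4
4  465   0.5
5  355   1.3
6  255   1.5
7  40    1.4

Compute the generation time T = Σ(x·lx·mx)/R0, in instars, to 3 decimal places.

4.542

lx = nx/n0 = nx/500: 1, 0.97, 0.96, 0.95, 0.93, 0.71, 0.51, 0.08
lx·mx: 0, 0, 0.384, 0.38, 0.465, 0.923, 0.765, 0.112 → R0 = 3.029
x·lx·mx: 0, 0, 0.768, 1.14, 1.86, 4.615, 4.59, 0.784 → Σ = 13.757
T = 13.757 / 3.029 = 4.541763… → 4.542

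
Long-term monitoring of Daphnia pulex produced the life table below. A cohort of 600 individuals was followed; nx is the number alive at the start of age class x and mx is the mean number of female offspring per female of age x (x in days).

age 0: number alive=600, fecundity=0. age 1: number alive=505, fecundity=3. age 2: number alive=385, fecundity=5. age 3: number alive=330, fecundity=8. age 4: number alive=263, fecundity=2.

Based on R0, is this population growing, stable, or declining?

lx = nx/n0 = nx/600: 1, 0.84167…, 0.64167…, 0.55, 0.43833…
R0 = Σ lx·mx = 0 + 2.525… + 3.208333… + 4.4 + 0.876667… = 11.01…
R0 > 1, so the population is growing.

growing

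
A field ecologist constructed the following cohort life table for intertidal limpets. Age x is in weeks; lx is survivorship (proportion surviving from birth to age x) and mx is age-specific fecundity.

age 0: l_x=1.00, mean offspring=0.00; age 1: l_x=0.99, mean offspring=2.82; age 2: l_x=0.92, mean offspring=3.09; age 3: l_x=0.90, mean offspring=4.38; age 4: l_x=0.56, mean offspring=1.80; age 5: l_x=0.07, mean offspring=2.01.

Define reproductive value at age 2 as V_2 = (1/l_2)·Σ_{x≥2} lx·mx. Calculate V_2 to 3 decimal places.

lx·mx for x ≥ 2: 2.8428, 3.942, 1.008, 0.1407 → sum = 7.9335
V_2 = 7.9335 / l_2 = 7.9335 / 0.92 = 8.62337… → 8.623

8.623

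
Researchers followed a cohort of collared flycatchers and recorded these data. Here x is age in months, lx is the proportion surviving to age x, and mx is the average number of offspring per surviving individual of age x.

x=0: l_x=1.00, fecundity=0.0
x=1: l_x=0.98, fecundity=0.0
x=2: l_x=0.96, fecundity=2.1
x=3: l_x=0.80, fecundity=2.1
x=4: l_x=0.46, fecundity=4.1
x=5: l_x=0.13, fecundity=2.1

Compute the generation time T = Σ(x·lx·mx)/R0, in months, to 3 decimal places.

lx·mx: 0, 0, 2.016, 1.68, 1.886, 0.273 → R0 = 5.855
x·lx·mx: 0, 0, 4.032, 5.04, 7.544, 1.365 → Σ = 17.981
T = 17.981 / 5.855 = 3.07105… → 3.071

3.071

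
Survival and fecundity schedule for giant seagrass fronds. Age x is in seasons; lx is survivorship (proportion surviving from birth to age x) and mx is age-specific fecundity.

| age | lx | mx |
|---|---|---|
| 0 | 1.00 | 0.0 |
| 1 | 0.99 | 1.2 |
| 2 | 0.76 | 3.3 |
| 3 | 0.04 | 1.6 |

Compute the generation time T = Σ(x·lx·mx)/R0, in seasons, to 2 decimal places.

1.70

lx·mx: 0, 1.188, 2.508, 0.064 → R0 = 3.76
x·lx·mx: 0, 1.188, 5.016, 0.192 → Σ = 6.396
T = 6.396 / 3.76 = 1.701064… → 1.70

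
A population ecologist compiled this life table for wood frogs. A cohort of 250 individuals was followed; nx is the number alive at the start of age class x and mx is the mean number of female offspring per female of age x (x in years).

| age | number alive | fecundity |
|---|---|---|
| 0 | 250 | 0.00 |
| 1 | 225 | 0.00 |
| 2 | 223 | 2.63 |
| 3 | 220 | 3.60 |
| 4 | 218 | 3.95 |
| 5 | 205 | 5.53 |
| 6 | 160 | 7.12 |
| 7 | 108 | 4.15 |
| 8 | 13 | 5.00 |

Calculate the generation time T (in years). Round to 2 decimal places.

4.61

lx = nx/n0 = nx/250: 1, 0.9, 0.892, 0.88, 0.872, 0.82, 0.64, 0.432, 0.052
lx·mx: 0, 0, 2.34596, 3.168, 3.4444, 4.5346, 4.5568, 1.7928, 0.26 → R0 = 20.10256
x·lx·mx: 0, 0, 4.69192, 9.504, 13.7776, 22.673, 27.3408, 12.5496, 2.08 → Σ = 92.61692
T = 92.61692 / 20.10256 = 4.60722… → 4.61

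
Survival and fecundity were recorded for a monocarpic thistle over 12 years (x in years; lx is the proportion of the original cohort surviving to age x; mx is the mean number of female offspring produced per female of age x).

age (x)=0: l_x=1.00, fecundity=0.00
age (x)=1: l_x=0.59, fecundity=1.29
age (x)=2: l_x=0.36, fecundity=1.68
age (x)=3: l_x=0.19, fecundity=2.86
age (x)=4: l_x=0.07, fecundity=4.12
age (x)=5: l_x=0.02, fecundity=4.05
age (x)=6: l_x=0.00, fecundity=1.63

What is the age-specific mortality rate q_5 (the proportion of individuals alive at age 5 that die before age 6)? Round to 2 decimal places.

q_5 = (l_5 − l_6) / l_5 = (0.02 − 0) / 0.02
     = 0.02 / 0.02 = 1 → 1.00

1.00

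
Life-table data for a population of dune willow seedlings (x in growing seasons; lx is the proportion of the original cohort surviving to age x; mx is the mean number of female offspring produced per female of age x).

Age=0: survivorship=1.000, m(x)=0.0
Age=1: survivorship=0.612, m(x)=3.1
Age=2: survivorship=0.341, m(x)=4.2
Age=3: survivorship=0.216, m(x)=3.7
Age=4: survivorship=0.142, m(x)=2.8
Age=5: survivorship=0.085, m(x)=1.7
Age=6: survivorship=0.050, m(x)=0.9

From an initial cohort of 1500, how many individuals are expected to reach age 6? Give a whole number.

75

Expected survivors = N0 · l_6 = 1500 × 0.050 = 75 → 75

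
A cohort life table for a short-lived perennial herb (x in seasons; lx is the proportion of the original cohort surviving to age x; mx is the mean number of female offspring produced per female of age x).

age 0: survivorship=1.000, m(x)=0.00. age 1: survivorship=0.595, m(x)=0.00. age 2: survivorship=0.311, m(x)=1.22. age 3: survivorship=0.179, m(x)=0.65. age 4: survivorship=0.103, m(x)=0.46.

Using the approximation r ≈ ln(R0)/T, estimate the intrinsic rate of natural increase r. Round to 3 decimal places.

-0.256

R0 = Σ lx·mx = 0 + 0 + 0.37942 + 0.11635 + 0.04738 = 0.54315
Σ x·lx·mx = 1.29741; T = 1.29741/0.54315 = 2.38868…
r ≈ ln(R0)/T = ln(0.54315)/2.38868… = -0.25553… → -0.256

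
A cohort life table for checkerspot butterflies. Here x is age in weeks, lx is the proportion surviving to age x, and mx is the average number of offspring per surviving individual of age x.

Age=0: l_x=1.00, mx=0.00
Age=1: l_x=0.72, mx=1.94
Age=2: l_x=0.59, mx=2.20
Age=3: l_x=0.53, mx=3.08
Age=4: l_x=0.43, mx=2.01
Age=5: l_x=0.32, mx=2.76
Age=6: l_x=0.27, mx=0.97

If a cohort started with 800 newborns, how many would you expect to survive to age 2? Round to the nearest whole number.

472

Expected survivors = N0 · l_2 = 800 × 0.59 = 472 → 472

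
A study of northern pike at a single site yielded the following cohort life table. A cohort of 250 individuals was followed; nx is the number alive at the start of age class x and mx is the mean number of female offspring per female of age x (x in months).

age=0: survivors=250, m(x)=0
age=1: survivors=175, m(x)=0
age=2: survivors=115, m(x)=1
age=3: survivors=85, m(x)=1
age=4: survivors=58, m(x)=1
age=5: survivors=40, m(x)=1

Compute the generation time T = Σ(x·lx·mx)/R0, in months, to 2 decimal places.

3.08

lx = nx/n0 = nx/250: 1, 0.7, 0.46, 0.34, 0.232, 0.16
lx·mx: 0, 0, 0.46, 0.34, 0.232, 0.16 → R0 = 1.192
x·lx·mx: 0, 0, 0.92, 1.02, 0.928, 0.8 → Σ = 3.668
T = 3.668 / 1.192 = 3.077181… → 3.08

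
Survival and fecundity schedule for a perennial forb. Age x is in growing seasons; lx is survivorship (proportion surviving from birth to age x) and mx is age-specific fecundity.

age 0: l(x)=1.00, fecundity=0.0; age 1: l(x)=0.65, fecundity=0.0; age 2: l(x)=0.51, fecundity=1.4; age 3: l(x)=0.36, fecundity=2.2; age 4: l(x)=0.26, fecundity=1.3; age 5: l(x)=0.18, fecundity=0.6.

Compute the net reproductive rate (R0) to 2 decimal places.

1.95

lx·mx by age: 0, 0, 0.714, 0.792, 0.338, 0.108
R0 = Σ lx·mx = 1.952 → 1.95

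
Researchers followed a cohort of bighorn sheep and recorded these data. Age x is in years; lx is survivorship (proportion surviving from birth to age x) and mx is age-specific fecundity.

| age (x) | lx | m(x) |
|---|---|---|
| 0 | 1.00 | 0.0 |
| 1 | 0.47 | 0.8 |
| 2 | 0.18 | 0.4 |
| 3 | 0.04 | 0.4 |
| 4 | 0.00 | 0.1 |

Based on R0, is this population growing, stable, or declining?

R0 = Σ lx·mx = 0 + 0.376 + 0.072 + 0.016 + 0 = 0.464
R0 < 1, so the population is declining.

declining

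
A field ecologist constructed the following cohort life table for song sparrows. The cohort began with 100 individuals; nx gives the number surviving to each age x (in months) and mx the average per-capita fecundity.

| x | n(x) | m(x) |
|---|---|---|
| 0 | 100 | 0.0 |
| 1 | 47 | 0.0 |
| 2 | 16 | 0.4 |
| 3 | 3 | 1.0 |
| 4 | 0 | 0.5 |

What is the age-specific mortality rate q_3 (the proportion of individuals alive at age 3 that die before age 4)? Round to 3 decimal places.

lx = nx/n0 = nx/100: 1, 0.47, 0.16, 0.03, 0
q_3 = (l_3 − l_4) / l_3 = (0.03 − 0) / 0.03
     = 0.03 / 0.03 = 1 → 1.000

1.000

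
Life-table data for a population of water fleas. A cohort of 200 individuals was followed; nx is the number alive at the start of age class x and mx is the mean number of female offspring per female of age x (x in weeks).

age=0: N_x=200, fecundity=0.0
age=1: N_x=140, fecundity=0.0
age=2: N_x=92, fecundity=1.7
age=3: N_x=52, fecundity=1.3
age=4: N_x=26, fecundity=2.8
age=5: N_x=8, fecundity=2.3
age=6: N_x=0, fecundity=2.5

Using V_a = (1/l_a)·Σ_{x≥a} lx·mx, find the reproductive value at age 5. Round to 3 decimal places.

2.300

lx = nx/n0 = nx/200: 1, 0.7, 0.46, 0.26, 0.13, 0.04, 0
lx·mx for x ≥ 5: 0.092, 0 → sum = 0.092
V_5 = 0.092 / l_5 = 0.092 / 0.04 = 2.3 → 2.300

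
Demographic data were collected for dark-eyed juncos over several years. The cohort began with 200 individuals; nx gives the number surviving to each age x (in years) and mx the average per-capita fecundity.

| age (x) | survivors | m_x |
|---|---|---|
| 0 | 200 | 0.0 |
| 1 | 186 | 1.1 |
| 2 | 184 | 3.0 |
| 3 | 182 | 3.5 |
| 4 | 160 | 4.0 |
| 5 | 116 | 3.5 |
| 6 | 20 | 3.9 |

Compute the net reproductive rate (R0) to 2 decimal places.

12.59

lx = nx/n0 = nx/200: 1, 0.93, 0.92, 0.91, 0.8, 0.58, 0.1
lx·mx by age: 0, 1.023, 2.76, 3.185, 3.2, 2.03, 0.39
R0 = Σ lx·mx = 12.588 → 12.59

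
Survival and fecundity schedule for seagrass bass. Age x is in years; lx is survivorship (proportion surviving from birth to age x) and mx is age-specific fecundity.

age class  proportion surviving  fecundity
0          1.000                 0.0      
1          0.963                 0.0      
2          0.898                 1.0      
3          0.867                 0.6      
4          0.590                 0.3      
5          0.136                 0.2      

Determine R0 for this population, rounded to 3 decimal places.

1.622

lx·mx by age: 0, 0, 0.898, 0.5202, 0.177, 0.0272
R0 = Σ lx·mx = 1.6224 → 1.622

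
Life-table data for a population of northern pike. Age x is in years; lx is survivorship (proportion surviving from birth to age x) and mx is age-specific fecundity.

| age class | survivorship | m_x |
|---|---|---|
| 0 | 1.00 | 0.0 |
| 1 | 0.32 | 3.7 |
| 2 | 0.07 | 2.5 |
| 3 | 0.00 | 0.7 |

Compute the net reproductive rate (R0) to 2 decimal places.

1.36

lx·mx by age: 0, 1.184, 0.175, 0
R0 = Σ lx·mx = 1.359 → 1.36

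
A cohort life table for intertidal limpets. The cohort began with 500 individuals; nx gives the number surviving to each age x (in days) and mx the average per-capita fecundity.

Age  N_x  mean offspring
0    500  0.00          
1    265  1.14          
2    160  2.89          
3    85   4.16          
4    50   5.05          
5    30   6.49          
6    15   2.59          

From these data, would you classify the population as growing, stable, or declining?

lx = nx/n0 = nx/500: 1, 0.53, 0.32, 0.17, 0.1, 0.06, 0.03
R0 = Σ lx·mx = 0 + 0.6042 + 0.9248 + 0.7072 + 0.505 + 0.3894 + 0.0777 = 3.2083
R0 > 1, so the population is growing.

growing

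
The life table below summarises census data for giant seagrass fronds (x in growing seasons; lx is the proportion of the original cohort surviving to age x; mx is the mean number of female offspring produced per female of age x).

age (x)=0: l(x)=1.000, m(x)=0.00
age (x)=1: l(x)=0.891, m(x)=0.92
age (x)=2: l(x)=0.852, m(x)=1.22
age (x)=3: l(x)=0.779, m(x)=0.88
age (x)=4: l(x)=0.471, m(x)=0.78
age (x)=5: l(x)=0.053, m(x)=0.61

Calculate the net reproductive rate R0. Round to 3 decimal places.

lx·mx by age: 0, 0.81972, 1.03944, 0.68552, 0.36738, 0.03233
R0 = Σ lx·mx = 2.94439 → 2.944

2.944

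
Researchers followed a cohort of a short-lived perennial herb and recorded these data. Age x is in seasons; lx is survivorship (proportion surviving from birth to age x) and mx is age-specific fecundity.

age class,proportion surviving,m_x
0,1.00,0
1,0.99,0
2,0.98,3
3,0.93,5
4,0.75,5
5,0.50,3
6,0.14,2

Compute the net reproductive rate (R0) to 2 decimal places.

lx·mx by age: 0, 0, 2.94, 4.65, 3.75, 1.5, 0.28
R0 = Σ lx·mx = 13.12 → 13.12

13.12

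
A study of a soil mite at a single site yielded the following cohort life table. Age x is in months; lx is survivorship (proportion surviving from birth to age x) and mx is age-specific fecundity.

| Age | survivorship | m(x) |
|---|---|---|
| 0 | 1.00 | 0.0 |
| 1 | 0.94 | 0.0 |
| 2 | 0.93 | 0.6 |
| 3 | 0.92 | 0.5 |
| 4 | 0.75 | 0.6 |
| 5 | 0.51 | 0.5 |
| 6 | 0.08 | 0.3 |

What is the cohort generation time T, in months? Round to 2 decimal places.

lx·mx: 0, 0, 0.558, 0.46, 0.45, 0.255, 0.024 → R0 = 1.747
x·lx·mx: 0, 0, 1.116, 1.38, 1.8, 1.275, 0.144 → Σ = 5.715
T = 5.715 / 1.747 = 3.271322… → 3.27

3.27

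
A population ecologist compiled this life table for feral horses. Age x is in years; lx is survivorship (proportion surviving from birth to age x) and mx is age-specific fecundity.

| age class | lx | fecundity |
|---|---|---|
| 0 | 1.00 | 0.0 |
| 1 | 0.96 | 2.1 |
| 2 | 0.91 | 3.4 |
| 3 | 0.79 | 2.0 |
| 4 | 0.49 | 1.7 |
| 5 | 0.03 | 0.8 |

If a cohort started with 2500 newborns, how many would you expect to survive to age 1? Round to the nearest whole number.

Expected survivors = N0 · l_1 = 2500 × 0.96 = 2400 → 2400

2400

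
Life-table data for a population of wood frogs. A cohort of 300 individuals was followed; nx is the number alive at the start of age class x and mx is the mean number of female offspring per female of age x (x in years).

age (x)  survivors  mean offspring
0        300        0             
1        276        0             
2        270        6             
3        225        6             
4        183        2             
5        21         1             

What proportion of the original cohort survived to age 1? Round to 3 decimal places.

l_1 = n_1/n_0 = 276/300 = 0.92 → 0.920

0.920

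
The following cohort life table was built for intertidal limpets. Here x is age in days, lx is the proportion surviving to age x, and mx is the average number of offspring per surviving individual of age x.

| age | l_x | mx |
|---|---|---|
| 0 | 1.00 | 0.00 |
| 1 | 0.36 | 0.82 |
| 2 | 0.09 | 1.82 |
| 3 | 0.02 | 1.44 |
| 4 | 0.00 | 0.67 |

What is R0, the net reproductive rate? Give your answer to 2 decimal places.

0.49

lx·mx by age: 0, 0.2952, 0.1638, 0.0288, 0
R0 = Σ lx·mx = 0.4878 → 0.49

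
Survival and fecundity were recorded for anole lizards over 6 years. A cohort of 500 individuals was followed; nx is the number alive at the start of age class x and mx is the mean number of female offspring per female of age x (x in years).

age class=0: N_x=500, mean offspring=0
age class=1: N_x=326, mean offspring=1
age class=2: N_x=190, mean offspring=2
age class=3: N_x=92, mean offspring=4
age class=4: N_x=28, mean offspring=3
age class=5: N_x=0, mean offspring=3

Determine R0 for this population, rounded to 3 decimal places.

lx = nx/n0 = nx/500: 1, 0.652, 0.38, 0.184, 0.056, 0
lx·mx by age: 0, 0.652, 0.76, 0.736, 0.168, 0
R0 = Σ lx·mx = 2.316 → 2.316

2.316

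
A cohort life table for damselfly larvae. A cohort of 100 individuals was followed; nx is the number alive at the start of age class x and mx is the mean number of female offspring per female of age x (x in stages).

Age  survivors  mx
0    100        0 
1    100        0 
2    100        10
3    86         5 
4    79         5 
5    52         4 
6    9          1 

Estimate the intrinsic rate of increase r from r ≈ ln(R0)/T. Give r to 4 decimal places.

1.0328

lx = nx/n0 = nx/100: 1, 1, 1, 0.86, 0.79, 0.52, 0.09
R0 = Σ lx·mx = 0 + 0 + 10 + 4.3 + 3.95 + 2.08 + 0.09 = 20.42
Σ x·lx·mx = 59.64; T = 59.64/20.42 = 2.92067…
r ≈ ln(R0)/T = ln(20.42)/2.92067… = 1.032817… → 1.0328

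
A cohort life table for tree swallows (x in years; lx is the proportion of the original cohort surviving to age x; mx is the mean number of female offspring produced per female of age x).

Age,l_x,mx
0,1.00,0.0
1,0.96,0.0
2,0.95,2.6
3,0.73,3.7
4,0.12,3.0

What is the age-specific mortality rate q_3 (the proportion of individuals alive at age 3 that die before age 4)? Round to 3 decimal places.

0.836

q_3 = (l_3 − l_4) / l_3 = (0.73 − 0.12) / 0.73
     = 0.61 / 0.73 = 0.835616… → 0.836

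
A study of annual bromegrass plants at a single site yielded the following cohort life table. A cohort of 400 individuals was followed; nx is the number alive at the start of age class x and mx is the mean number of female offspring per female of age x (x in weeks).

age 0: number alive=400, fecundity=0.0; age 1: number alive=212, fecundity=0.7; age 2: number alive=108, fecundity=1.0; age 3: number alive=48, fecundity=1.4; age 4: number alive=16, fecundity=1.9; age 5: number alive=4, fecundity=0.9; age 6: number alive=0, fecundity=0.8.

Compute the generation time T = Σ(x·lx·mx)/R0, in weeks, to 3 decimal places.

1.973

lx = nx/n0 = nx/400: 1, 0.53, 0.27, 0.12, 0.04, 0.01, 0
lx·mx: 0, 0.371, 0.27, 0.168, 0.076, 0.009, 0 → R0 = 0.894
x·lx·mx: 0, 0.371, 0.54, 0.504, 0.304, 0.045, 0 → Σ = 1.764
T = 1.764 / 0.894 = 1.973154… → 1.973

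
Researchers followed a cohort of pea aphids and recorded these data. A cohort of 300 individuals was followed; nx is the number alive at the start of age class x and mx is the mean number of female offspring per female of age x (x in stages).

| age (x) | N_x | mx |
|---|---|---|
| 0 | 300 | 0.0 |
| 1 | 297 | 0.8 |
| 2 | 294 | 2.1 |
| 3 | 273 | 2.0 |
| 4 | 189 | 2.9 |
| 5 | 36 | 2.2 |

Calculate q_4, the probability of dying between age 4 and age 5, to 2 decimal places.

0.81

lx = nx/n0 = nx/300: 1, 0.99, 0.98, 0.91, 0.63, 0.12
q_4 = (l_4 − l_5) / l_4 = (0.63 − 0.12) / 0.63
     = 0.51 / 0.63 = 0.809524… → 0.81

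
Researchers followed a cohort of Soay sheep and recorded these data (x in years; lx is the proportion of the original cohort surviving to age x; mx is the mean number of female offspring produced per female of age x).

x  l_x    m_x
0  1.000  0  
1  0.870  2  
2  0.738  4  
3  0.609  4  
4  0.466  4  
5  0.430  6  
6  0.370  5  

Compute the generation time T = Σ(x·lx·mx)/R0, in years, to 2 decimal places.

3.46

lx·mx: 0, 1.74, 2.952, 2.436, 1.864, 2.58, 1.85 → R0 = 13.422
x·lx·mx: 0, 1.74, 5.904, 7.308, 7.456, 12.9, 11.1 → Σ = 46.408
T = 46.408 / 13.422 = 3.457607… → 3.46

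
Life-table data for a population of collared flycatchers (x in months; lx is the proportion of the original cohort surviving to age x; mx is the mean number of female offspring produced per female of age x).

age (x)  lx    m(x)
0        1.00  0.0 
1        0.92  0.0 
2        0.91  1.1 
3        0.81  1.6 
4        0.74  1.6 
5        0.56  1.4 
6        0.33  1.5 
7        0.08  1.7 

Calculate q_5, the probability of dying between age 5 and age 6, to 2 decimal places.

0.41

q_5 = (l_5 − l_6) / l_5 = (0.56 − 0.33) / 0.56
     = 0.23 / 0.56 = 0.410714… → 0.41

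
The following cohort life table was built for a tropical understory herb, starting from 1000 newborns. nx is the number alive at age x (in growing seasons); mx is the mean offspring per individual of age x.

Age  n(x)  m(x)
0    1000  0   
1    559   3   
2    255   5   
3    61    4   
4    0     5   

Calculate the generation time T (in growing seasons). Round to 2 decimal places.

1.55

lx = nx/n0 = nx/1000: 1, 0.559, 0.255, 0.061, 0
lx·mx: 0, 1.677, 1.275, 0.244, 0 → R0 = 3.196
x·lx·mx: 0, 1.677, 2.55, 0.732, 0 → Σ = 4.959
T = 4.959 / 3.196 = 1.551627… → 1.55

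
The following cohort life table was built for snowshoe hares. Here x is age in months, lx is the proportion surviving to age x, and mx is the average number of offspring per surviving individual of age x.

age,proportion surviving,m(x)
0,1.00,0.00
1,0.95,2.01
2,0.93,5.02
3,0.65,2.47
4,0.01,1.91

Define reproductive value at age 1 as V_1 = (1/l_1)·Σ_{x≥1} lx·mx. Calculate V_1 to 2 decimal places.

8.63

lx·mx for x ≥ 1: 1.9095, 4.6686, 1.6055, 0.0191 → sum = 8.2027
V_1 = 8.2027 / l_1 = 8.2027 / 0.95 = 8.634421… → 8.63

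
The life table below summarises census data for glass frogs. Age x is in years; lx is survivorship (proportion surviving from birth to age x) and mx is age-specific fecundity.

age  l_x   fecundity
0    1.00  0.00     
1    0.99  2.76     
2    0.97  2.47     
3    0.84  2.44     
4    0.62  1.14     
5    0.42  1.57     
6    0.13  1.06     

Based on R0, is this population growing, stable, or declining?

R0 = Σ lx·mx = 0 + 2.7324 + 2.3959 + 2.0496 + 0.7068 + 0.6594 + 0.1378 = 8.6819
R0 > 1, so the population is growing.

growing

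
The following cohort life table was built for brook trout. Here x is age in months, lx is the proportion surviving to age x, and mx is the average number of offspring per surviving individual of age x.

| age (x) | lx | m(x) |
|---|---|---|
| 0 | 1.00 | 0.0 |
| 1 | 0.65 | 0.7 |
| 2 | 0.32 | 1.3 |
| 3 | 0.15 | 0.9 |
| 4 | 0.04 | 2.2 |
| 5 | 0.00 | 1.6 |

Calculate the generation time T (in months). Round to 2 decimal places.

lx·mx: 0, 0.455, 0.416, 0.135, 0.088, 0 → R0 = 1.094
x·lx·mx: 0, 0.455, 0.832, 0.405, 0.352, 0 → Σ = 2.044
T = 2.044 / 1.094 = 1.868373… → 1.87

1.87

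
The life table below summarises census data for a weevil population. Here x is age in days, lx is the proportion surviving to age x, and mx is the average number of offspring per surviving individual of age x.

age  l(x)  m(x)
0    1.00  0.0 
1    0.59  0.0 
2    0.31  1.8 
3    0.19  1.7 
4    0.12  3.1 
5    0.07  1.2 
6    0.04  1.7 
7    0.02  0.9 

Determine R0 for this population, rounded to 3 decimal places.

lx·mx by age: 0, 0, 0.558, 0.323, 0.372, 0.084, 0.068, 0.018
R0 = Σ lx·mx = 1.423 → 1.423

1.423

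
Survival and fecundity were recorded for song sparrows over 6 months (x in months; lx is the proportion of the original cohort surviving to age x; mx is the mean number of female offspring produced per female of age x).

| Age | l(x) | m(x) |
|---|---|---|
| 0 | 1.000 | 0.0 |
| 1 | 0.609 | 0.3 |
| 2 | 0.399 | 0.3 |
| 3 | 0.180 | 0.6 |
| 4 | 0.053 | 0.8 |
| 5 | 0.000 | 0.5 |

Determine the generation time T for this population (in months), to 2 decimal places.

lx·mx: 0, 0.1827, 0.1197, 0.108, 0.0424, 0 → R0 = 0.4528
x·lx·mx: 0, 0.1827, 0.2394, 0.324, 0.1696, 0 → Σ = 0.9157
T = 0.9157 / 0.4528 = 2.022306… → 2.02

2.02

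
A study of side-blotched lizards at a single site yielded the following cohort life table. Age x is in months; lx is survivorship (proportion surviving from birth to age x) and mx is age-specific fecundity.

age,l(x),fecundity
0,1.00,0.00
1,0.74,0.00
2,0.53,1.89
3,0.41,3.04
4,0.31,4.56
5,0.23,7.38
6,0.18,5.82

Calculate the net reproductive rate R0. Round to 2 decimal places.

lx·mx by age: 0, 0, 1.0017, 1.2464, 1.4136, 1.6974, 1.0476
R0 = Σ lx·mx = 6.4067 → 6.41

6.41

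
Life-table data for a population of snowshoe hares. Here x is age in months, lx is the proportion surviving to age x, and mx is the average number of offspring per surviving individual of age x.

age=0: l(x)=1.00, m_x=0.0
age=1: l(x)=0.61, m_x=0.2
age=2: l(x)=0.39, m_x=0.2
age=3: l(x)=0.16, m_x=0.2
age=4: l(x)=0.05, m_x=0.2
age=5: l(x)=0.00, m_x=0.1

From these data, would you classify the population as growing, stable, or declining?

declining

R0 = Σ lx·mx = 0 + 0.122 + 0.078 + 0.032 + 0.01 + 0 = 0.242
R0 < 1, so the population is declining.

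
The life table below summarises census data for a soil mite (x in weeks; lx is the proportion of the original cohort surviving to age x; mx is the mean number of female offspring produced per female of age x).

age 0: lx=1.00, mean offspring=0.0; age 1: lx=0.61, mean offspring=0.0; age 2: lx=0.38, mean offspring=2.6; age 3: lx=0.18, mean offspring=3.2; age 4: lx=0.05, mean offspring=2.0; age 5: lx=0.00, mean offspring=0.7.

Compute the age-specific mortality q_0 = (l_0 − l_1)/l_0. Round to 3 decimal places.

0.390

q_0 = (l_0 − l_1) / l_0 = (1 − 0.61) / 1
     = 0.39 / 1 = 0.39 → 0.390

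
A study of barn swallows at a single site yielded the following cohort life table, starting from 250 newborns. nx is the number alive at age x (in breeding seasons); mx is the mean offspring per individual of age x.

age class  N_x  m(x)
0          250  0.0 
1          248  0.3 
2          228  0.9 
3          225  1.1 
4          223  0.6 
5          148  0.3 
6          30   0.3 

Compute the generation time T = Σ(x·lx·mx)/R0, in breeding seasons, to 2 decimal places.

lx = nx/n0 = nx/250: 1, 0.992, 0.912, 0.9, 0.892, 0.592, 0.12
lx·mx: 0, 0.2976, 0.8208, 0.99, 0.5352, 0.1776, 0.036 → R0 = 2.8572
x·lx·mx: 0, 0.2976, 1.6416, 2.97, 2.1408, 0.888, 0.216 → Σ = 8.154
T = 8.154 / 2.8572 = 2.853843… → 2.85

2.85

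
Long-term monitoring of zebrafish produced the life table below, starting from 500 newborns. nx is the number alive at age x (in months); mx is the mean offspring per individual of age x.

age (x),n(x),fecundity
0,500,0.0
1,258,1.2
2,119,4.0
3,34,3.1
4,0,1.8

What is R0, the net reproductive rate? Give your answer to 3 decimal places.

lx = nx/n0 = nx/500: 1, 0.516, 0.238, 0.068, 0
lx·mx by age: 0, 0.6192, 0.952, 0.2108, 0
R0 = Σ lx·mx = 1.782 → 1.782

1.782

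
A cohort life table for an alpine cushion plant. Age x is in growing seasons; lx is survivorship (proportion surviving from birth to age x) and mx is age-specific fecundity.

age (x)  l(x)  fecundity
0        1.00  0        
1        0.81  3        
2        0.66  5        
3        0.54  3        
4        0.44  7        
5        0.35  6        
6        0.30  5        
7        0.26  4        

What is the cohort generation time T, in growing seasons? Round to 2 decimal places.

lx·mx: 0, 2.43, 3.3, 1.62, 3.08, 2.1, 1.5, 1.04 → R0 = 15.07
x·lx·mx: 0, 2.43, 6.6, 4.86, 12.32, 10.5, 9, 7.28 → Σ = 52.99
T = 52.99 / 15.07 = 3.516257… → 3.52

3.52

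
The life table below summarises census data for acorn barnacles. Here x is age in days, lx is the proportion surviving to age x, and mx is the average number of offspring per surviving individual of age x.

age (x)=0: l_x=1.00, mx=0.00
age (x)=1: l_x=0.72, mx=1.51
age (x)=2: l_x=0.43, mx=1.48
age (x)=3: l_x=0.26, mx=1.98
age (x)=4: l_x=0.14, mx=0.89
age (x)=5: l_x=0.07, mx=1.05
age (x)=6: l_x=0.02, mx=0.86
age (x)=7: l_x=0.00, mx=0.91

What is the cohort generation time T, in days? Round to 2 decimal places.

1.99

lx·mx: 0, 1.0872, 0.6364, 0.5148, 0.1246, 0.0735, 0.0172, 0 → R0 = 2.4537
x·lx·mx: 0, 1.0872, 1.2728, 1.5444, 0.4984, 0.3675, 0.1032, 0 → Σ = 4.8735
T = 4.8735 / 2.4537 = 1.986184… → 1.99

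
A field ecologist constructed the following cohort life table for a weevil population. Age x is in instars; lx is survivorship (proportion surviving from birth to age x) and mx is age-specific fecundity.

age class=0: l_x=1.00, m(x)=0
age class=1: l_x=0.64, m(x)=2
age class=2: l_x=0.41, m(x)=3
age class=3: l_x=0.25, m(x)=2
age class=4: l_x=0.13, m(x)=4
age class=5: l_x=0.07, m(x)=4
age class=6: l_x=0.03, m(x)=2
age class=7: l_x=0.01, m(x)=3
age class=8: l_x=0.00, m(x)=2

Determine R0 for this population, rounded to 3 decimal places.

3.900

lx·mx by age: 0, 1.28, 1.23, 0.5, 0.52, 0.28, 0.06, 0.03, 0
R0 = Σ lx·mx = 3.9 → 3.900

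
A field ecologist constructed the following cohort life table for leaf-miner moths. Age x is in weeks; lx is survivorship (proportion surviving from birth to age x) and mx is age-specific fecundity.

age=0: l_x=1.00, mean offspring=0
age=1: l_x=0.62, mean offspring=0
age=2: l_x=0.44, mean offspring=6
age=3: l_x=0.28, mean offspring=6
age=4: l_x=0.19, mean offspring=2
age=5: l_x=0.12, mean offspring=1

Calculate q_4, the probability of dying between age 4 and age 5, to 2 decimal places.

q_4 = (l_4 − l_5) / l_4 = (0.19 − 0.12) / 0.19
     = 0.07 / 0.19 = 0.368421… → 0.37

0.37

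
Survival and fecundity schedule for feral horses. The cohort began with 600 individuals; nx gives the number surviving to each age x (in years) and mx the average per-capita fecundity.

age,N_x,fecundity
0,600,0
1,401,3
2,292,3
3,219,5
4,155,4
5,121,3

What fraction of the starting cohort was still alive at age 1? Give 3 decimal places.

0.668

l_1 = n_1/n_0 = 401/600 = 0.668333… → 0.668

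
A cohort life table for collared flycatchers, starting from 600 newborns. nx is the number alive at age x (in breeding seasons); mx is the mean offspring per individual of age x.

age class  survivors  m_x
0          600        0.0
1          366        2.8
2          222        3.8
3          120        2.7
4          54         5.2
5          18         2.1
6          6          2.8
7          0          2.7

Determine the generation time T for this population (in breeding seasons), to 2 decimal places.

2.02

lx = nx/n0 = nx/600: 1, 0.61, 0.37, 0.2, 0.09, 0.03, 0.01, 0
lx·mx: 0, 1.708, 1.406, 0.54, 0.468, 0.063, 0.028, 0 → R0 = 4.213
x·lx·mx: 0, 1.708, 2.812, 1.62, 1.872, 0.315, 0.168, 0 → Σ = 8.495
T = 8.495 / 4.213 = 2.016378… → 2.02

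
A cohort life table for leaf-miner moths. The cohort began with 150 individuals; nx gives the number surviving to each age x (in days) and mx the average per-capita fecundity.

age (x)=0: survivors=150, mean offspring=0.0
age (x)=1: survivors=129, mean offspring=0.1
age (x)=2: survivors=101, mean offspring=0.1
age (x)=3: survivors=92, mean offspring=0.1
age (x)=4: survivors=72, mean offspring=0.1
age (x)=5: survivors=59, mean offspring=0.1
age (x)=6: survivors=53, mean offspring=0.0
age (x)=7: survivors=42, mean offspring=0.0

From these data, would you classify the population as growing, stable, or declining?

declining

lx = nx/n0 = nx/150: 1, 0.86, 0.67333…, 0.61333…, 0.48, 0.39333…, 0.35333…, 0.28
R0 = Σ lx·mx = 0 + 0.086 + 0.067333… + 0.061333… + 0.048 + 0.039333… + 0 + 0 = 0.302…
R0 < 1, so the population is declining.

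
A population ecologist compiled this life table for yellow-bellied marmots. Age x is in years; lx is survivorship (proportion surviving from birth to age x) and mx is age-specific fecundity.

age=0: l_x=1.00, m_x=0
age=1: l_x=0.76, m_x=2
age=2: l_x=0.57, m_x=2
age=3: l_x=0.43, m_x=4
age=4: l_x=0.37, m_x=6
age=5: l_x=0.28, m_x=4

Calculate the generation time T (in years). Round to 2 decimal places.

3.04

lx·mx: 0, 1.52, 1.14, 1.72, 2.22, 1.12 → R0 = 7.72
x·lx·mx: 0, 1.52, 2.28, 5.16, 8.88, 5.6 → Σ = 23.44
T = 23.44 / 7.72 = 3.036269… → 3.04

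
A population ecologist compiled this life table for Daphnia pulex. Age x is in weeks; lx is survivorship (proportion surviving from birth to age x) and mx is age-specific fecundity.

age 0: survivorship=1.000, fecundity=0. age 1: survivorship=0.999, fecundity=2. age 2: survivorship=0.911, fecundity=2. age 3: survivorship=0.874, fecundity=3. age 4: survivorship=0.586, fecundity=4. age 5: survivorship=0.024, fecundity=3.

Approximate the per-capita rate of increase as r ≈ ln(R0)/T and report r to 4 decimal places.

R0 = Σ lx·mx = 0 + 1.998 + 1.822 + 2.622 + 2.344 + 0.072 = 8.858
Σ x·lx·mx = 23.244; T = 23.244/8.858 = 2.62407…
r ≈ ln(R0)/T = ln(8.858)/2.62407… = 0.831274… → 0.8313

0.8313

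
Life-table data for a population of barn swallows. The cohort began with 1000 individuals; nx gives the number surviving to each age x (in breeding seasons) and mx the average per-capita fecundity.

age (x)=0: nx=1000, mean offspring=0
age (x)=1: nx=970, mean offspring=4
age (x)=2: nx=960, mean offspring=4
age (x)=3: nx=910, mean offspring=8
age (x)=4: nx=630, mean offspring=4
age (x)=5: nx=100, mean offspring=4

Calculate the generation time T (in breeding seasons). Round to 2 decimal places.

lx = nx/n0 = nx/1000: 1, 0.97, 0.96, 0.91, 0.63, 0.1
lx·mx: 0, 3.88, 3.84, 7.28, 2.52, 0.4 → R0 = 17.92
x·lx·mx: 0, 3.88, 7.68, 21.84, 10.08, 2 → Σ = 45.48
T = 45.48 / 17.92 = 2.537946… → 2.54

2.54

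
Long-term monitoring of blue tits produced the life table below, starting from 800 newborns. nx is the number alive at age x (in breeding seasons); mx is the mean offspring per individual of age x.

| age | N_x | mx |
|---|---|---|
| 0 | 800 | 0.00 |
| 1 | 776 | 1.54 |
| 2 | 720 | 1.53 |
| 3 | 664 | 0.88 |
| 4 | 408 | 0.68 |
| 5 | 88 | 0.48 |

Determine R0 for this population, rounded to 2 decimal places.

4.00

lx = nx/n0 = nx/800: 1, 0.97, 0.9, 0.83, 0.51, 0.11
lx·mx by age: 0, 1.4938, 1.377, 0.7304, 0.3468, 0.0528
R0 = Σ lx·mx = 4.0008 → 4.00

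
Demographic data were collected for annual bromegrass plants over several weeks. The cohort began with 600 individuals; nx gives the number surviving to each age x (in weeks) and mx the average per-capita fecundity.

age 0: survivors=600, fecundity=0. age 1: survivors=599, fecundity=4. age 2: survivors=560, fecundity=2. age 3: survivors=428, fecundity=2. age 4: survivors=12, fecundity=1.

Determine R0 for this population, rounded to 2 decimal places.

lx = nx/n0 = nx/600: 1, 0.99833…, 0.93333…, 0.71333…, 0.02
lx·mx by age: 0, 3.993333…, 1.866667…, 1.426667…, 0.02
R0 = Σ lx·mx = 7.306667… → 7.31

7.31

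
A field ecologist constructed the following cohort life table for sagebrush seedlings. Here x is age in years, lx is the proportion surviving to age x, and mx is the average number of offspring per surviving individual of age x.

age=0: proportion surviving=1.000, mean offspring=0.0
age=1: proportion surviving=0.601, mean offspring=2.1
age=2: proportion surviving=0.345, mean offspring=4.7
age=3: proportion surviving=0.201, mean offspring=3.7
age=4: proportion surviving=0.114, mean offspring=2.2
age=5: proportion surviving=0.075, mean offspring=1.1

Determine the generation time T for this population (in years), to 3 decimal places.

2.058

lx·mx: 0, 1.2621, 1.6215, 0.7437, 0.2508, 0.0825 → R0 = 3.9606
x·lx·mx: 0, 1.2621, 3.243, 2.2311, 1.0032, 0.4125 → Σ = 8.1519
T = 8.1519 / 3.9606 = 2.058249… → 2.058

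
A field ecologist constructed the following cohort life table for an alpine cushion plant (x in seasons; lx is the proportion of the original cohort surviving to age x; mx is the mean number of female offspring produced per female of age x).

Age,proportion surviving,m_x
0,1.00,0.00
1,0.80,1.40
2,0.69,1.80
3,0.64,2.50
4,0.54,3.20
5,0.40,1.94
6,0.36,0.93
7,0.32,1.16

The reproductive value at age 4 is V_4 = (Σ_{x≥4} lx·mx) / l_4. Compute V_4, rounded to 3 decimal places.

5.944

lx·mx for x ≥ 4: 1.728, 0.776, 0.3348, 0.3712 → sum = 3.21
V_4 = 3.21 / l_4 = 3.21 / 0.54 = 5.944444… → 5.944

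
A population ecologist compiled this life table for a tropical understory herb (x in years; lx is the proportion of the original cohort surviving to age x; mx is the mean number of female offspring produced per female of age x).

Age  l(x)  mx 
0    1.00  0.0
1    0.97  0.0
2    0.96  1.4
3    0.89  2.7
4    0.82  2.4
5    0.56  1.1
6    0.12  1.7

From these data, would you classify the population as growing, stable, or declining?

growing

R0 = Σ lx·mx = 0 + 0 + 1.344 + 2.403 + 1.968 + 0.616 + 0.204 = 6.535
R0 > 1, so the population is growing.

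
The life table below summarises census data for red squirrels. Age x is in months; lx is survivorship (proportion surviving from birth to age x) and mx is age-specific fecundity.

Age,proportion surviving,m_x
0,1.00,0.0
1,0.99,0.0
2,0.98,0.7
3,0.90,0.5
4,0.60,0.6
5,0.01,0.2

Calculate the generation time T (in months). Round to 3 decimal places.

lx·mx: 0, 0, 0.686, 0.45, 0.36, 0.002 → R0 = 1.498
x·lx·mx: 0, 0, 1.372, 1.35, 1.44, 0.01 → Σ = 4.172
T = 4.172 / 1.498 = 2.785047… → 2.785

2.785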